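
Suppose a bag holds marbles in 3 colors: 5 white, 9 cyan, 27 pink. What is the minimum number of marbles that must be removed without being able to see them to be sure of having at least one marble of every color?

The hardest color to obtain is white: we could draw every other marble first — 41 − 5 = 36 marbles — without a single white one.
The next draw must be white, so 36 + 1 = 37.

37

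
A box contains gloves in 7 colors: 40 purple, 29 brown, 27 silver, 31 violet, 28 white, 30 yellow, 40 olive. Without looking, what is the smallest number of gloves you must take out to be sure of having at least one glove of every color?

199

The hardest color to obtain is silver: we could draw every other glove first — 225 − 27 = 198 gloves — without a single silver one.
The next draw must be silver, so 198 + 1 = 199.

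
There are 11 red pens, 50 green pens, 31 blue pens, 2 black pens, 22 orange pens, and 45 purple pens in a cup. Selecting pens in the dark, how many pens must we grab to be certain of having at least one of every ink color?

The hardest ink color to obtain is black: we could draw every other pen first — 161 − 2 = 159 pens — without a single black one.
The next draw must be black, so 159 + 1 = 160.

160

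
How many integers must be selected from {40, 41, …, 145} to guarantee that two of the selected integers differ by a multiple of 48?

Use the pigeonhole principle on residue classes: group the integers by remainder mod 48; there are 48 residue classes, each nonempty in this range.
Choosing one from each class (48 integers) avoids any shared remainder.
One more choice must repeat a class, so two differ by a multiple of 48. Hence 48 + 1 = 49.

49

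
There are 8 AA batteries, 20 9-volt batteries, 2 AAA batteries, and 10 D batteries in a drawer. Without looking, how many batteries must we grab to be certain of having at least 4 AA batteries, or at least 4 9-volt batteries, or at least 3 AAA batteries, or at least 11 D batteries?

The worst case stops just short of every target: 3 AA, 3 9-volt, 2 AAA, 10 D — 3 + 3 + 2 + 10 = 18 batteries.
One more battery must push some type to its target, so 18 + 1 = 19.

19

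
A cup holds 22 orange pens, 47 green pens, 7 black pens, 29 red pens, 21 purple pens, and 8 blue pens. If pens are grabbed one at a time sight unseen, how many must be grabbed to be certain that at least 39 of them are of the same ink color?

Treat the 6 ink colors as pigeonholes.
In the worst case we take at most 38 of each ink color, but all 22 orange, all 7 black, all 29 red, all 21 purple, and all 8 blue (fewer than 38), giving 22 + 38 + 7 + 29 + 21 + 8 = 125.
One more pen then forces some ink color to 39, so 125 + 1 = 126.

126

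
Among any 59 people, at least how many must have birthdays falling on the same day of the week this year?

There are 7 days of the week, which serve as the pigeonholes.
If each of the 7 days of the week held at most 8, the total would be at most 7 × 8 = 56 < 59, a contradiction.
So at least one holds ⌈59/7⌉ = 9.

9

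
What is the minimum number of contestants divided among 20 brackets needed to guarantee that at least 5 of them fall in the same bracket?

There are 20 brackets acting as pigeonholes.
With 20 × 4 = 80 contestants we could place exactly 4 in each, with no class reaching 5.
One more forces some class to hold 5, so 80 + 1 = 81.

81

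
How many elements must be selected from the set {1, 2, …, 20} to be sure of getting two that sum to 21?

11

Partition {1, …, 20} into 10 pairs: {1,20}, {2,19}, …, {10,11}.
Choosing 10 integers — say the integers 1 through 10 — takes one from each pair and avoids the property.
Choosing 11 forces two into the same pair by pigeonhole, and those sum to 21. So 11.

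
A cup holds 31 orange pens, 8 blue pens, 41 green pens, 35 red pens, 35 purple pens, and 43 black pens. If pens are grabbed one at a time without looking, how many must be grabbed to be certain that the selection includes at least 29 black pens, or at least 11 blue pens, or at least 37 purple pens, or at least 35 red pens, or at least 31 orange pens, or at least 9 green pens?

Each of the 6 ink colors has its own threshold; avoid all of them simultaneously.
The worst case stops just short of every target: 30 orange, all 8 blue, 8 green, 34 red, all 35 purple, 28 black — 30 + 8 + 8 + 34 + 35 + 28 = 143 pens.
One more pen must push some ink color to its target, so 143 + 1 = 144.

144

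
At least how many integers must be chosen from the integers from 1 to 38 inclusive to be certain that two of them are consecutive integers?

20

Partition {1, …, 38} into 19 pairs: {1,2}, {3,4}, …, {37,38}.
Choosing 19 integers — say the 19 even numbers 2, 4, …, 38 — takes one from each pair and avoids the property.
Choosing 20 forces two into the same pair by pigeonhole, and those are consecutive. So 20.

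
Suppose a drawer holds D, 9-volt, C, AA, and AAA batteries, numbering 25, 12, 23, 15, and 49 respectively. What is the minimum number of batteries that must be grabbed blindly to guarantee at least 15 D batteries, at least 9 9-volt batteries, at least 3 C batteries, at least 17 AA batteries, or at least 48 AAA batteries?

The worst case stops just short of every target: 14 D, 8 9-volt, 2 C, all 15 AA, 47 AAA — 14 + 8 + 2 + 15 + 47 = 86 batteries.
One more battery must push some type to its target, so 86 + 1 = 87.

87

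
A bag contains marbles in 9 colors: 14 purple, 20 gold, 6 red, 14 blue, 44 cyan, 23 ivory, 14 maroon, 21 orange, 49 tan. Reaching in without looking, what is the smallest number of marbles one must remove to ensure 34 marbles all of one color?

179

Treat the 9 colors as pigeonholes.
In the worst case we take at most 33 of each color, but all 14 purple, all 20 gold, all 6 red, all 14 blue, all 23 ivory, all 14 maroon, and all 21 orange (fewer than 33), giving 14 + 20 + 6 + 14 + 33 + 23 + 14 + 21 + 33 = 178.
One more marble then forces some color to 34, so 178 + 1 = 179.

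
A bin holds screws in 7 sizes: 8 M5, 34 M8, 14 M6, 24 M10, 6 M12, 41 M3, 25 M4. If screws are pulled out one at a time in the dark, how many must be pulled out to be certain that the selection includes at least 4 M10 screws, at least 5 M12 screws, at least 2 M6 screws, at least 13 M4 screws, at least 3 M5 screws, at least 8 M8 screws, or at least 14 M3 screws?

43

Each of the 7 sizes has its own threshold; avoid all of them simultaneously.
The worst case stops just short of every target: 2 M5, 7 M8, 1 M6, 3 M10, 4 M12, 13 M3, 12 M4 — 2 + 7 + 1 + 3 + 4 + 13 + 12 = 42 screws.
One more screw must push some size to its target, so 42 + 1 = 43.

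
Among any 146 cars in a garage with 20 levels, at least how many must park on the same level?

If each of the 20 levels held at most 7, the total would be at most 20 × 7 = 140 < 146, a contradiction.
So at least one holds ⌈146/20⌉ = 8.

8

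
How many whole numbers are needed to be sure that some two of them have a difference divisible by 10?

Two integers differ by a multiple of 10 exactly when they share a remainder mod 10.
There are 10 residue classes mod 10, so 10 integers can all lie in distinct classes.
One more integer must repeat a residue, giving a difference divisible by 10. So n = 10 + 1 = 11.

11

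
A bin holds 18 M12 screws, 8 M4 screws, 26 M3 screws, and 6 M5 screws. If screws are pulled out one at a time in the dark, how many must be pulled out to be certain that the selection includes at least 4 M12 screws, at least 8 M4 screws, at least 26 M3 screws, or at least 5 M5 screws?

The worst case stops just short of every target: 3 M12, 7 M4, 25 M3, 4 M5 — 3 + 7 + 25 + 4 = 39 screws.
One more screw must push some size to its target, so 39 + 1 = 40.

40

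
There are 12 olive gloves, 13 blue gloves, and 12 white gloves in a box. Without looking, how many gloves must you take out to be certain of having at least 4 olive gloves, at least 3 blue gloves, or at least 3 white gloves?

8

Each of the 3 colors has its own threshold; avoid all of them simultaneously.
The worst case stops just short of every target: 3 olive, 2 blue, 2 white — 3 + 2 + 2 = 7 gloves.
One more glove must push some color to its target, so 7 + 1 = 8.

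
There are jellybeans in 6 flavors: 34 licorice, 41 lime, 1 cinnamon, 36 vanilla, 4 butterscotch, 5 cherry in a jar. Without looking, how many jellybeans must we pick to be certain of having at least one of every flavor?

The hardest flavor to obtain is cinnamon: we could draw every other jellybean first — 121 − 1 = 120 jellybeans — without a single cinnamon one.
The next draw must be cinnamon, so 120 + 1 = 121.

121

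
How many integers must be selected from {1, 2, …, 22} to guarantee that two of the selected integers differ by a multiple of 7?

8

Use the pigeonhole principle on residue classes: group the integers by remainder mod 7; there are 7 residue classes, each nonempty in this range.
Choosing one from each class (7 integers) avoids any shared remainder.
One more choice must repeat a class, so two differ by a multiple of 7. Hence 7 + 1 = 8.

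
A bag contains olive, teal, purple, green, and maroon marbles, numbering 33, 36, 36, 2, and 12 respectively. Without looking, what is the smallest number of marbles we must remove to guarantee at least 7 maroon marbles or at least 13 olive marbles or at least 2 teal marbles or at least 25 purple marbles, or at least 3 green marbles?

The worst case stops just short of every target: 12 olive, 1 teal, 24 purple, 2 green, 6 maroon — 12 + 1 + 24 + 2 + 6 = 45 marbles.
One more marble must push some color to its target, so 45 + 1 = 46.

46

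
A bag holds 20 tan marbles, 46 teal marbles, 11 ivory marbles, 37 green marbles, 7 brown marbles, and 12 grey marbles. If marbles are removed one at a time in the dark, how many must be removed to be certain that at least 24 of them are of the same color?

Treat the 6 colors as pigeonholes.
In the worst case we take at most 23 of each color, but all 20 tan, all 11 ivory, all 7 brown, and all 12 grey (fewer than 23), giving 20 + 23 + 11 + 23 + 7 + 12 = 96.
One more marble then forces some color to 24, so 96 + 1 = 97.

97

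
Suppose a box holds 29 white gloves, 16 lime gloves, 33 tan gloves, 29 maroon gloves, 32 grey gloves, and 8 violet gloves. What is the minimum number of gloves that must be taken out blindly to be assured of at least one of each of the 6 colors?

140

The hardest color to obtain is violet: we could draw every other glove first — 147 − 8 = 139 gloves — without a single violet one.
The next draw must be violet, so 139 + 1 = 140.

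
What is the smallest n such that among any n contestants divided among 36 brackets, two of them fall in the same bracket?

There are 36 brackets acting as pigeonholes.
With 36 contestants we could place one in each, avoiding any repeat.
One more forces some class to hold 2, so 36 + 1 = 37.

37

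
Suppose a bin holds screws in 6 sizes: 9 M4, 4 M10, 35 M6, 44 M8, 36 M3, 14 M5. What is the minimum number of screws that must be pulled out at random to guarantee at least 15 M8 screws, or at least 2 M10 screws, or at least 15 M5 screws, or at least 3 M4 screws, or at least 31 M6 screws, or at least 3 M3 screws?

The worst case stops just short of every target: 2 M4, 1 M10, 30 M6, 14 M8, 2 M3, 14 M5 — 2 + 1 + 30 + 14 + 2 + 14 = 63 screws.
One more screw must push some size to its target, so 63 + 1 = 64.

64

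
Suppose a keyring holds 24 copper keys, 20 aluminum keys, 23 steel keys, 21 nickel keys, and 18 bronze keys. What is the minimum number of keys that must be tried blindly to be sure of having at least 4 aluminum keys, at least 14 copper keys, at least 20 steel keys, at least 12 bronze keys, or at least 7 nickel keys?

53

Each of the 5 types has its own threshold; avoid all of them simultaneously.
The worst case stops just short of every target: 13 copper, 3 aluminum, 19 steel, 6 nickel, 11 bronze — 13 + 3 + 19 + 6 + 11 = 52 keys.
One more key must push some type to its target, so 52 + 1 = 53.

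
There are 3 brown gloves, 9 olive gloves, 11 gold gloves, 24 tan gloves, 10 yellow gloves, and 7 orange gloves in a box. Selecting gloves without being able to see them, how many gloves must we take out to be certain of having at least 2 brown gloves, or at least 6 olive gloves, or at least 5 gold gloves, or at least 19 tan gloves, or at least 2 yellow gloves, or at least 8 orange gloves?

Each of the 6 colors has its own threshold; avoid all of them simultaneously.
The worst case stops just short of every target: 1 brown, 5 olive, 4 gold, 18 tan, 1 yellow, 7 orange — 1 + 5 + 4 + 18 + 1 + 7 = 36 gloves.
One more glove must push some color to its target, so 36 + 1 = 37.

37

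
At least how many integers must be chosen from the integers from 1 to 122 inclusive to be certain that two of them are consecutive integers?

62

Partition {1, …, 122} into 61 pairs: {1,2}, {3,4}, …, {121,122}.
Choosing 61 integers — say the 61 even numbers 2, 4, …, 122 — takes one from each pair and avoids the property.
Choosing 62 forces two into the same pair by pigeonhole, and those are consecutive. So 62.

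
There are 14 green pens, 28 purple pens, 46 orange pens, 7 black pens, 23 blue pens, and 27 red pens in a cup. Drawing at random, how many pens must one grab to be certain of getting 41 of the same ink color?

140

In the worst case we take at most 40 of each ink color, but all 14 green, all 28 purple, all 7 black, all 23 blue, and all 27 red (fewer than 40), giving 14 + 28 + 40 + 7 + 23 + 27 = 139.
One more pen then forces some ink color to 41, so 139 + 1 = 140.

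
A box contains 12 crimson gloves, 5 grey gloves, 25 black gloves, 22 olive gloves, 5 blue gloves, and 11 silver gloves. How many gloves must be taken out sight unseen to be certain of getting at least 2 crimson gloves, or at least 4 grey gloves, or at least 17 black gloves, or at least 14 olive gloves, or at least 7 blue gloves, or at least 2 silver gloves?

40

The worst case stops just short of every target: 1 crimson, 3 grey, 16 black, 13 olive, all 5 blue, 1 silver — 1 + 3 + 16 + 13 + 5 + 1 = 39 gloves.
One more glove must push some color to its target, so 39 + 1 = 40.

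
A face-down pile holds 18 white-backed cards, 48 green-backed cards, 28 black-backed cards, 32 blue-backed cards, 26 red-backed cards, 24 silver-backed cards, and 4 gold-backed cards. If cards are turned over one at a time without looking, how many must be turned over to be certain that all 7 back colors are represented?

The hardest back color to obtain is gold-backed: we could draw every other card first — 180 − 4 = 176 cards — without a single gold-backed one.
The next draw must be gold-backed, so 176 + 1 = 177.

177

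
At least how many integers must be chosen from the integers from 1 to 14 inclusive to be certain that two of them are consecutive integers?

8

Partition {1, …, 14} into 7 pairs: {1,2}, {3,4}, …, {13,14}.
Choosing 7 integers — say the 7 even numbers 2, 4, …, 14 — takes one from each pair and avoids the property.
Choosing 8 forces two into the same pair by pigeonhole, and those are consecutive. So 8.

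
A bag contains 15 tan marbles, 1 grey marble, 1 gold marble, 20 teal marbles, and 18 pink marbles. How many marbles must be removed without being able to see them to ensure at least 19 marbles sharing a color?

In the worst case we take at most 18 of each color, but all 15 tan, all 1 grey, and all 1 gold (fewer than 18), giving 15 + 1 + 1 + 18 + 18 = 53.
One more marble then forces some color to 19, so 53 + 1 = 54.

54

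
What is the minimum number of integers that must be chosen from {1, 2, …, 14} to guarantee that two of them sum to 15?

8

Partition {1, …, 14} into 7 pairs: {1,14}, {2,13}, …, {7,8}.
Choosing 7 integers — say the integers 1 through 7 — takes one from each pair and avoids the property.
Choosing 8 forces two into the same pair by pigeonhole, and those sum to 15. So 8.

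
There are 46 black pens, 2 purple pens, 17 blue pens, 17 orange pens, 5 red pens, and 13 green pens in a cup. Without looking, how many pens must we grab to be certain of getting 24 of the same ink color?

78

In the worst case we take at most 23 of each ink color, but all 2 purple, all 17 blue, all 17 orange, all 5 red, and all 13 green (fewer than 23), giving 23 + 2 + 17 + 17 + 5 + 13 = 77.
One more pen then forces some ink color to 24, so 77 + 1 = 78.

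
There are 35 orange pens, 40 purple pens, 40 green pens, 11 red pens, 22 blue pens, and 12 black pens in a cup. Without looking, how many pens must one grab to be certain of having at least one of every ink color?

The hardest ink color to obtain is red: we could draw every other pen first — 160 − 11 = 149 pens — without a single red one.
The next draw must be red, so 149 + 1 = 150.

150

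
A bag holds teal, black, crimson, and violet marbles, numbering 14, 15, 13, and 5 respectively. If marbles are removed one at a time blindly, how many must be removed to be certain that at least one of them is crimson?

To avoid crimson marbles as long as possible, exhaust the other 3 colors first.
The worst case draws every non-crimson marble first: 14 + 15 + 5 = 34.
The next draw is then forced to be crimson, giving 34 + 1 = 35.

35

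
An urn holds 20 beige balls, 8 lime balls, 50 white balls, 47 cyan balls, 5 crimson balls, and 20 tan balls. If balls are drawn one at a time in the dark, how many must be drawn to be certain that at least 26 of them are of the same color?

Treat the 6 colors as pigeonholes.
In the worst case we take at most 25 of each color, but all 20 beige, all 8 lime, all 5 crimson, and all 20 tan (fewer than 25), giving 20 + 8 + 25 + 25 + 5 + 20 = 103.
One more ball then forces some color to 26, so 103 + 1 = 104.

104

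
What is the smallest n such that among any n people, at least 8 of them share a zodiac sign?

There are 12 zodiac signs acting as pigeonholes.
With 12 × 7 = 84 people we could place exactly 7 in each, with no class reaching 8.
One more forces some class to hold 8, so 84 + 1 = 85.

85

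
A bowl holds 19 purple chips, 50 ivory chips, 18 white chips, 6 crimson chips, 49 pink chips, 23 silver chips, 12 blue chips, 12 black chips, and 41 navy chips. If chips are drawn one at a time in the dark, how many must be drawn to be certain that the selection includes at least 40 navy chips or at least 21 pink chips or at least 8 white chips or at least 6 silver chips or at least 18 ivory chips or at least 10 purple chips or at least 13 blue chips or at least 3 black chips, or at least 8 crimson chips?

118

Each of the 9 colors has its own threshold; avoid all of them simultaneously.
The worst case stops just short of every target: 9 purple, 17 ivory, 7 white, all 6 crimson, 20 pink, 5 silver, 12 blue, 2 black, 39 navy — 9 + 17 + 7 + 6 + 20 + 5 + 12 + 2 + 39 = 117 chips.
One more chip must push some color to its target, so 117 + 1 = 118.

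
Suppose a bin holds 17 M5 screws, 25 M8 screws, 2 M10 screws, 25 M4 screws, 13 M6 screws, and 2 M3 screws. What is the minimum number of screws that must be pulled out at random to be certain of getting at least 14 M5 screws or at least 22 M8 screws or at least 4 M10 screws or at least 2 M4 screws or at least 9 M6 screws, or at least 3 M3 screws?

48

The worst case stops just short of every target: 13 M5, 21 M8, all 2 M10, 1 M4, 8 M6, 2 M3 — 13 + 21 + 2 + 1 + 8 + 2 = 47 screws.
One more screw must push some size to its target, so 47 + 1 = 48.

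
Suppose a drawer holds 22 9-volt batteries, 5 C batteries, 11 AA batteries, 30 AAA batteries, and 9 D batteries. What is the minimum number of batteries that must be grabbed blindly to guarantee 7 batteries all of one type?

In the worst case we take at most 6 of each type, but all 5 C (fewer than 6), giving 6 + 5 + 6 + 6 + 6 = 29.
One more battery then forces some type to 7, so 29 + 1 = 30.

30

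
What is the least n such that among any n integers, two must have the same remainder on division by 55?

56

Two integers differ by a multiple of 55 exactly when they share a remainder mod 55.
There are 55 residue classes mod 55, so 55 integers can all lie in distinct classes.
One more integer must repeat a residue, giving a difference divisible by 55. So n = 55 + 1 = 56.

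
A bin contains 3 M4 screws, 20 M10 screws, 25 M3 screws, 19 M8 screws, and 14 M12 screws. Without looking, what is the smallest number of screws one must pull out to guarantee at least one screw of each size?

The hardest size to obtain is M4: we could draw every other screw first — 81 − 3 = 78 screws — without a single M4 one.
The next draw must be M4, so 78 + 1 = 79.

79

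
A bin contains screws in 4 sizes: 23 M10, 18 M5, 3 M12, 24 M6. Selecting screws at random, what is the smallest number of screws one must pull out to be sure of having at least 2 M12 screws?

67

To avoid M12 screws as long as possible, exhaust the other 3 sizes first.
The worst case draws every non-M12 screw first: 23 + 18 + 24 = 65.
The next 2 draws are then forced to be M12, giving 65 + 2 = 67.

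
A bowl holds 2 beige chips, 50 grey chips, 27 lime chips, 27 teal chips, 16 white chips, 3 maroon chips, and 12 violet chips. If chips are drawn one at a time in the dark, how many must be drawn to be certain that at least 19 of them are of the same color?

In the worst case we take at most 18 of each color, but all 2 beige, all 16 white, all 3 maroon, and all 12 violet (fewer than 18), giving 2 + 18 + 18 + 18 + 16 + 3 + 12 = 87.
One more chip then forces some color to 19, so 87 + 1 = 88.

88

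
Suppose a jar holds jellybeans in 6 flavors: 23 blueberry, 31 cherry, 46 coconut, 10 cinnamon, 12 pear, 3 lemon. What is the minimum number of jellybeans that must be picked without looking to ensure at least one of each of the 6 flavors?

123

The hardest flavor to obtain is lemon: we could draw every other jellybean first — 125 − 3 = 122 jellybeans — without a single lemon one.
The next draw must be lemon, so 122 + 1 = 123.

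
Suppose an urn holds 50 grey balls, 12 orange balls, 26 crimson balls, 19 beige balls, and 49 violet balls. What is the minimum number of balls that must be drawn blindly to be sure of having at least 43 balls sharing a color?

142

Treat the 5 colors as pigeonholes.
In the worst case we take at most 42 of each color, but all 12 orange, all 26 crimson, and all 19 beige (fewer than 42), giving 42 + 12 + 26 + 19 + 42 = 141.
One more ball then forces some color to 43, so 141 + 1 = 142.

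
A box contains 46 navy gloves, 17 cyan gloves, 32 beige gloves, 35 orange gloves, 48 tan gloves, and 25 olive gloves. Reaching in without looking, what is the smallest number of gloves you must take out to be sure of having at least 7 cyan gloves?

193

To avoid cyan gloves as long as possible, exhaust the other 5 colors first.
The worst case draws every non-cyan glove first: 46 + 32 + 35 + 48 + 25 = 186.
The next 7 draws are then forced to be cyan, giving 186 + 7 = 193.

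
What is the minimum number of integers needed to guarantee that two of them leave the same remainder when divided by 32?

There are 32 residue classes modulo 32 acting as pigeonholes.
With 32 integers we could place one in each, avoiding any repeat.
One more forces some class to hold 2, so 32 + 1 = 33.

33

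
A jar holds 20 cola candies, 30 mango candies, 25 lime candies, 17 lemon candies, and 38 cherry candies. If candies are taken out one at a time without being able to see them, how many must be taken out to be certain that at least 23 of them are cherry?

The worst case draws every non-cherry candy first: 20 + 30 + 25 + 17 = 92.
The next 23 draws are then forced to be cherry, giving 92 + 23 = 115.

115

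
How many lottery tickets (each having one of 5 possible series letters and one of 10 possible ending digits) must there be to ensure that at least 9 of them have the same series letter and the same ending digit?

401

There are 5 × 10 = 50 (series letter, ending digit) combinations acting as pigeonholes.
With 50 × 8 = 400 lottery tickets we could place exactly 8 in each, with no (series letter, ending digit) pair reaching 9.
One more forces some (series letter, ending digit) pair to hold 9, so 400 + 1 = 401.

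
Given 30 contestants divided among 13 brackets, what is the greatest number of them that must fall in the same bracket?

3

If each of the 13 brackets held at most 2, the total would be at most 13 × 2 = 26 < 30, a contradiction.
So at least one holds ⌈30/13⌉ = 3.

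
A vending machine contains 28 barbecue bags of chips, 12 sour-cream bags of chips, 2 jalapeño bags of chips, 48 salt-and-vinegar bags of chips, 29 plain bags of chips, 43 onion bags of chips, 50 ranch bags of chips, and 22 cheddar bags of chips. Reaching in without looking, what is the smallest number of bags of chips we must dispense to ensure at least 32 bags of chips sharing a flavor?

Treat the 8 flavors as pigeonholes.
In the worst case we take at most 31 of each flavor, but all 28 barbecue, all 12 sour-cream, all 2 jalapeño, all 29 plain, and all 22 cheddar (fewer than 31), giving 28 + 12 + 2 + 31 + 29 + 31 + 31 + 22 = 186.
One more bag of chips then forces some flavor to 32, so 186 + 1 = 187.

187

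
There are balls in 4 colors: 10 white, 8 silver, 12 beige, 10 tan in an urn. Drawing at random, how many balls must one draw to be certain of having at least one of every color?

The hardest color to obtain is silver: we could draw every other ball first — 40 − 8 = 32 balls — without a single silver one.
The next draw must be silver, so 32 + 1 = 33.

33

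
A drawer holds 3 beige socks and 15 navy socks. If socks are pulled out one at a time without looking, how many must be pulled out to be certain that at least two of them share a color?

The worst case takes 1 sock of each color without reaching 2 of any: 2 × 1 = 2.
The next sock must bring some color to 2, so 2 + 1 = 3.

3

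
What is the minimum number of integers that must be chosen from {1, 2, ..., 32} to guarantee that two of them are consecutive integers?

Partition {1, …, 32} into 16 pairs: {1,2}, {3,4}, …, {31,32}.
Choosing 16 integers — say the 16 even numbers 2, 4, …, 32 — takes one from each pair and avoids the property.
Choosing 17 forces two into the same pair by pigeonhole, and those are consecutive. So 17.

17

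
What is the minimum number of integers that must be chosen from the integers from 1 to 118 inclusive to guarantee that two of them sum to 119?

Partition {1, …, 118} into 59 pairs: {1,118}, {2,117}, …, {59,60}.
Choosing 59 integers — say the integers 1 through 59 — takes one from each pair and avoids the property.
Choosing 60 forces two into the same pair by pigeonhole, and those sum to 119. So 60.

60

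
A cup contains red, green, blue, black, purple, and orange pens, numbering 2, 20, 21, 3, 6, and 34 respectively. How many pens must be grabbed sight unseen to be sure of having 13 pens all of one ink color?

In the worst case we take at most 12 of each ink color, but all 2 red, all 3 black, and all 6 purple (fewer than 12), giving 2 + 12 + 12 + 3 + 6 + 12 = 47.
One more pen then forces some ink color to 13, so 47 + 1 = 48.

48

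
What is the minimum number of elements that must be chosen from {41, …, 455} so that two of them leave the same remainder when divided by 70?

Group the integers by remainder mod 70; there are 70 residue classes, each nonempty in this range.
Choosing one from each class (70 integers) avoids any shared remainder.
One more choice must repeat a class, so two differ by a multiple of 70. Hence 70 + 1 = 71.

71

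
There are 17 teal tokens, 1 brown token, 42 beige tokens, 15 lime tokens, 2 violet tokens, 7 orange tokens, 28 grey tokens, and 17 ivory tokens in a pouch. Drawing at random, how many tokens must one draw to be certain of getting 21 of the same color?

In the worst case we take at most 20 of each color, but all 17 teal, all 1 brown, all 15 lime, all 2 violet, all 7 orange, and all 17 ivory (fewer than 20), giving 17 + 1 + 20 + 15 + 2 + 7 + 20 + 17 = 99.
One more token then forces some color to 21, so 99 + 1 = 100.

100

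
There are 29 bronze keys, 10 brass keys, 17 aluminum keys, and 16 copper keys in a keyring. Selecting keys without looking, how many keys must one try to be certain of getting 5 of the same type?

The worst case takes 4 keys of each type without reaching 5 of any: 4 × 4 = 16.
The next key must bring some type to 5, so 16 + 1 = 17.

17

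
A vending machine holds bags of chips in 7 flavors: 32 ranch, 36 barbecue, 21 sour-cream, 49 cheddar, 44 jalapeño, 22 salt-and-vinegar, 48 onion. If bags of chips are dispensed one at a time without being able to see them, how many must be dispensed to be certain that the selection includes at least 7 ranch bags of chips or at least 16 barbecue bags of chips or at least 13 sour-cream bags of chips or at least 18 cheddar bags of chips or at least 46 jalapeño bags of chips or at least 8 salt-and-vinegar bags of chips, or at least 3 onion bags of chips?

The worst case stops just short of every target: 6 ranch, 15 barbecue, 12 sour-cream, 17 cheddar, all 44 jalapeño, 7 salt-and-vinegar, 2 onion — 6 + 15 + 12 + 17 + 44 + 7 + 2 = 103 bags of chips.
One more bag of chips must push some flavor to its target, so 103 + 1 = 104.

104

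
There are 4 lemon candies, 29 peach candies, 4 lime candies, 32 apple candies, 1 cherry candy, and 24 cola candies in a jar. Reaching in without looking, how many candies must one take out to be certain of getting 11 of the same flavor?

In the worst case we take at most 10 of each flavor, but all 4 lemon, all 4 lime, and all 1 cherry (fewer than 10), giving 4 + 10 + 4 + 10 + 1 + 10 = 39.
One more candy then forces some flavor to 11, so 39 + 1 = 40.

40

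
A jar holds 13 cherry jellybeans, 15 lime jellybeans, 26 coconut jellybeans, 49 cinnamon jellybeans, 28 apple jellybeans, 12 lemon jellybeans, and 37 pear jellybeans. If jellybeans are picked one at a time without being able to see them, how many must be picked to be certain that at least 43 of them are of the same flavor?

174

In the worst case we take at most 42 of each flavor, but all 13 cherry, all 15 lime, all 26 coconut, all 28 apple, all 12 lemon, and all 37 pear (fewer than 42), giving 13 + 15 + 26 + 42 + 28 + 12 + 37 = 173.
One more jellybean then forces some flavor to 43, so 173 + 1 = 174.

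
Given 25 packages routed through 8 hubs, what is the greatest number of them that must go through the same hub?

The 25 packages fall into 8 hubs.
If each of the 8 hubs held at most 3, the total would be at most 8 × 3 = 24 < 25, a contradiction.
So at least one holds ⌈25/8⌉ = 4.

4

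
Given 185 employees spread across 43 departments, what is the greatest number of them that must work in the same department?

5

The 185 employees fall into 43 departments.
If each of the 43 departments held at most 4, the total would be at most 43 × 4 = 172 < 185, a contradiction.
So at least one holds ⌈185/43⌉ = 5.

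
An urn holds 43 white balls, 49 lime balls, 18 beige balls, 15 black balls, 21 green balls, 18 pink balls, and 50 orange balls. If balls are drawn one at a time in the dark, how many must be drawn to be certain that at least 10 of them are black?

The worst case draws every non-black ball first: 43 + 49 + 18 + 21 + 18 + 50 = 199.
The next 10 draws are then forced to be black, giving 199 + 10 = 209.

209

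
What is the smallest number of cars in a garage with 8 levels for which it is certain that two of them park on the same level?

There are 8 levels acting as pigeonholes.
With 8 cars we could place one in each, avoiding any repeat.
One more forces some class to hold 2, so 8 + 1 = 9.

9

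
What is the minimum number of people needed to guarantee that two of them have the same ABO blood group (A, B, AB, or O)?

There are 4 ABO blood groups acting as pigeonholes.
With 4 people we could place one in each, avoiding any repeat.
One more forces some class to hold 2, so 4 + 1 = 5.

5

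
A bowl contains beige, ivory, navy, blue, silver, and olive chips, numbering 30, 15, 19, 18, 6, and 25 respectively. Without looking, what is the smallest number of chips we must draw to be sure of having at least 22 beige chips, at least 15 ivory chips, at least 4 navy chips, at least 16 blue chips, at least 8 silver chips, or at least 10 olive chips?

The worst case stops just short of every target: 21 beige, 14 ivory, 3 navy, 15 blue, all 6 silver, 9 olive — 21 + 14 + 3 + 15 + 6 + 9 = 68 chips.
One more chip must push some color to its target, so 68 + 1 = 69.

69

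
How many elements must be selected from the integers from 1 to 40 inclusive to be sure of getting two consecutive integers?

21

Partition {1, …, 40} into 20 pairs: {1,2}, {3,4}, …, {39,40}.
Choosing 20 integers — say the 20 even numbers 2, 4, …, 40 — takes one from each pair and avoids the property.
Choosing 21 forces two into the same pair by pigeonhole, and those are consecutive. So 21.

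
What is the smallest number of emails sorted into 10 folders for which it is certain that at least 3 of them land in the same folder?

21

There are 10 folders acting as pigeonholes.
With 10 × 2 = 20 emails we could place exactly 2 in each, with no class reaching 3.
One more forces some class to hold 3, so 20 + 1 = 21.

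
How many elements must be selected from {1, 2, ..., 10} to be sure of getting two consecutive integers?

6

Partition {1, …, 10} into 5 pairs: {1,2}, {3,4}, …, {9,10}.
Choosing 5 integers — say the 5 even numbers 2, 4, …, 10 — takes one from each pair and avoids the property.
Choosing 6 forces two into the same pair by pigeonhole, and those are consecutive. So 6.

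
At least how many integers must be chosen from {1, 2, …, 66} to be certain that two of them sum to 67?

34

Partition {1, …, 66} into 33 pairs: {1,66}, {2,65}, …, {33,34}.
Choosing 33 integers — say the integers 1 through 33 — takes one from each pair and avoids the property.
Choosing 34 forces two into the same pair by pigeonhole, and those sum to 67. So 34.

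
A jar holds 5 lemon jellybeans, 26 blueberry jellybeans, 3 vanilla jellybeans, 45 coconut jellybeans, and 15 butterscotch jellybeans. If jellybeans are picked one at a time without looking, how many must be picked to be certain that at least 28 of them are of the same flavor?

Treat the 5 flavors as pigeonholes.
In the worst case we take at most 27 of each flavor, but all 5 lemon, all 26 blueberry, all 3 vanilla, and all 15 butterscotch (fewer than 27), giving 5 + 26 + 3 + 27 + 15 = 76.
One more jellybean then forces some flavor to 28, so 76 + 1 = 77.

77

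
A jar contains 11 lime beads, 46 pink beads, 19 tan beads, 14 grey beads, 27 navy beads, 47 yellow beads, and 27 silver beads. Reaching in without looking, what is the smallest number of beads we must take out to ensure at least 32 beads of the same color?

In the worst case we take at most 31 of each color, but all 11 lime, all 19 tan, all 14 grey, all 27 navy, and all 27 silver (fewer than 31), giving 11 + 31 + 19 + 14 + 27 + 31 + 27 = 160.
One more bead then forces some color to 32, so 160 + 1 = 161.

161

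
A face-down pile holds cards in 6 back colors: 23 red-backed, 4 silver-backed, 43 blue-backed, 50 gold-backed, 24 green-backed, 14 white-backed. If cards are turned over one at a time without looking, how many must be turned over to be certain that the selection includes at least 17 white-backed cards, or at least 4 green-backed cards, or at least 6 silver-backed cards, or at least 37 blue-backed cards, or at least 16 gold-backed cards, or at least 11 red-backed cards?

The worst case stops just short of every target: 10 red-backed, all 4 silver-backed, 36 blue-backed, 15 gold-backed, 3 green-backed, all 14 white-backed — 10 + 4 + 36 + 15 + 3 + 14 = 82 cards.
One more card must push some back color to its target, so 82 + 1 = 83.

83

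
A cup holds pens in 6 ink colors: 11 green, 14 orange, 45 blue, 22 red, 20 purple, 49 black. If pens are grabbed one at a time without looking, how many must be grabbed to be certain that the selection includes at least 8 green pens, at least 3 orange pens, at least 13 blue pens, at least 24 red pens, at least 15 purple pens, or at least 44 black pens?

The worst case stops just short of every target: 7 green, 2 orange, 12 blue, all 22 red, 14 purple, 43 black — 7 + 2 + 12 + 22 + 14 + 43 = 100 pens.
One more pen must push some ink color to its target, so 100 + 1 = 101.

101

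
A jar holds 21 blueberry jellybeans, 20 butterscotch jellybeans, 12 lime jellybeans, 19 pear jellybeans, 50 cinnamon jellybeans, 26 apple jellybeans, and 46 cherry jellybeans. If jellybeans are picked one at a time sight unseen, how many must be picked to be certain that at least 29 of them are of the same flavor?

In the worst case we take at most 28 of each flavor, but all 21 blueberry, all 20 butterscotch, all 12 lime, all 19 pear, and all 26 apple (fewer than 28), giving 21 + 20 + 12 + 19 + 28 + 26 + 28 = 154.
One more jellybean then forces some flavor to 29, so 154 + 1 = 155.

155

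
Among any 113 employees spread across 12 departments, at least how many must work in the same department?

10

The 113 employees fall into 12 departments.
If each of the 12 departments held at most 9, the total would be at most 12 × 9 = 108 < 113, a contradiction.
So at least one holds ⌈113/12⌉ = 10.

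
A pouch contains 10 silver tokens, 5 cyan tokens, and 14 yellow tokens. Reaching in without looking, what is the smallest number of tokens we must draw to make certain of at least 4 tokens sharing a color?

Treat the 3 colors as pigeonholes.
The worst case takes 3 tokens of each color without reaching 4 of any: 3 × 3 = 9.
The next token must bring some color to 4, so 9 + 1 = 10.

10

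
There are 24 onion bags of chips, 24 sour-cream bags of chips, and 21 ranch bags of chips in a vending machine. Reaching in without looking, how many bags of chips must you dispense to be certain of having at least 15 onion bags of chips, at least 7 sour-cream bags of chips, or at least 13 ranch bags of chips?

The worst case stops just short of every target: 14 onion, 6 sour-cream, 12 ranch — 14 + 6 + 12 = 32 bags of chips.
One more bag of chips must push some flavor to its target, so 32 + 1 = 33.

33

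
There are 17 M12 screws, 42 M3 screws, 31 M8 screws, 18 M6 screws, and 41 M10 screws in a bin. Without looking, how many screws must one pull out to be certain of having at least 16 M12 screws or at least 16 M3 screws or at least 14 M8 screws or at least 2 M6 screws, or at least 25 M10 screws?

69

Each of the 5 sizes has its own threshold; avoid all of them simultaneously.
The worst case stops just short of every target: 15 M12, 15 M3, 13 M8, 1 M6, 24 M10 — 15 + 15 + 13 + 1 + 24 = 68 screws.
One more screw must push some size to its target, so 68 + 1 = 69.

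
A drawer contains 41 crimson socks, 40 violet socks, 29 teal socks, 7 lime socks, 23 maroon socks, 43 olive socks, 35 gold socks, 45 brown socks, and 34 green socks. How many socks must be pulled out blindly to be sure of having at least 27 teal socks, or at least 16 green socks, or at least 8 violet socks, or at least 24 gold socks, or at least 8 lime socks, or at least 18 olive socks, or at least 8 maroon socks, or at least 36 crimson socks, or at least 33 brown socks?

170

The worst case stops just short of every target: 35 crimson, 7 violet, 26 teal, 7 lime, 7 maroon, 17 olive, 23 gold, 32 brown, 15 green — 35 + 7 + 26 + 7 + 7 + 17 + 23 + 32 + 15 = 169 socks.
One more sock must push some color to its target, so 169 + 1 = 170.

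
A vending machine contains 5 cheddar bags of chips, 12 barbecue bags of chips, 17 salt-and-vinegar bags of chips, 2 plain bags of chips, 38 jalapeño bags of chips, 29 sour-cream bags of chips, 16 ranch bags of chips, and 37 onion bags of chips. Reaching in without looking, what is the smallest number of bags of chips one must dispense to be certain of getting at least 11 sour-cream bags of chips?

138

The worst case draws every non-sour-cream bag of chips first: 5 + 12 + 17 + 2 + 38 + 16 + 37 = 127.
The next 11 draws are then forced to be sour-cream, giving 127 + 11 = 138.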